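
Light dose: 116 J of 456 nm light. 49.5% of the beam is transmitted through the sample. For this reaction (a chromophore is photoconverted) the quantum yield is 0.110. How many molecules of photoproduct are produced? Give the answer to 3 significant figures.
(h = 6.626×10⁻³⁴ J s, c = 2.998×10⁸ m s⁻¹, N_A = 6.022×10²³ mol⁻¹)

Photon energy at 456 nm: hc/λ = (6.626×10⁻³⁴)(2.998×10⁸)/(456×10⁻⁹) = 4.356×10⁻¹⁹ J.
Photons incident: 116 / 4.356×10⁻¹⁹ = 2.663×10²⁰, i.e. 2.663×10²⁰/6.022×10²³ = 4.422×10⁻⁴ mol.
Fraction absorbed: 1 − 49.5/100 = 0.5050.
Photons absorbed: 0.5050 × 4.422×10⁻⁴ = 2.233×10⁻⁴ mol.
Product: Φ × n_abs = 0.110 × 2.233×10⁻⁴ = 2.456×10⁻⁵ mol.
As a count: 2.456×10⁻⁵ × 6.022×10²³ = 1.48×10¹⁹.

1.48×10¹⁹ molecules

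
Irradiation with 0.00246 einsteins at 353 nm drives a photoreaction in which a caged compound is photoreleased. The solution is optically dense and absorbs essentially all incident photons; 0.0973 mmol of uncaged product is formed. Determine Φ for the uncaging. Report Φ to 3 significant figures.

Φ = 0.0396

Product: 0.0973 mmol = 9.73×10⁻⁵ mol.
Φ = 9.73×10⁻⁵ mol / 0.00246 mol photons = 0.0396.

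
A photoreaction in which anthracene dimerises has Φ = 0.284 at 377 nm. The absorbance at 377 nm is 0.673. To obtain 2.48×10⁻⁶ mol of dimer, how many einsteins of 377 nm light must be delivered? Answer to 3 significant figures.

Photons that must be absorbed: 2.48×10⁻⁶ / 0.284 = 8.732×10⁻⁶ mol.
Fraction absorbed: 1 − 10^(−0.673) = 0.7877.
Incident photons needed: 8.732×10⁻⁶ / 0.7877 = 1.109×10⁻⁵ mol.

1.11×10⁻⁵ einstein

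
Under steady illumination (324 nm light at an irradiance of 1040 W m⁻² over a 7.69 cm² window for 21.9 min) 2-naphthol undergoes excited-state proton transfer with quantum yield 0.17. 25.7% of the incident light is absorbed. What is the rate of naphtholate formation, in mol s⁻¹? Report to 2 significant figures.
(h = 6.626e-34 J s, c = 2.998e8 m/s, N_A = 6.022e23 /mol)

9.5e-8 mol s⁻¹

Photon energy at 324 nm: hc/λ = (6.626e-34)(2.998e8)/(324e-9) = 6.131e-19 J.
Energy delivered: (1040 W m⁻²)(7.69e-4 m²)(1314 s) = 1051 J.
Photons incident: 1051 / 6.131e-19 = 1.714e21, i.e. 1.714e21/6.022e23 = 0.002846 mol.
Photons absorbed: 0.257 × 0.002846 = 7.314e-4 mol.
Product formed: 0.17 × 7.314e-4 = 1.243e-4 mol.
Rate: 1.243e-4 / 1314 s = 9.5e-8 mol s⁻¹.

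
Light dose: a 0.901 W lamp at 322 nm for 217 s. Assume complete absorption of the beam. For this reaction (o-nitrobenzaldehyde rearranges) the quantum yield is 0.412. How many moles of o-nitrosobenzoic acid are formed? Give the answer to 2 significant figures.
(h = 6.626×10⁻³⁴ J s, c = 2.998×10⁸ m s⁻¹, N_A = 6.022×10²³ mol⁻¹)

2.2×10⁻⁴ mol

Photon energy at 322 nm: hc/λ = (6.626×10⁻³⁴)(2.998×10⁸)/(322×10⁻⁹) = 6.169×10⁻¹⁹ J.
Energy delivered: (0.901 W)(217 s) = 195.5 J.
Photons incident: 195.5 / 6.169×10⁻¹⁹ = 3.169×10²⁰, i.e. 3.169×10²⁰/6.022×10²³ = 5.262×10⁻⁴ mol.
Product: Φ × n_abs = 0.412 × 5.262×10⁻⁴ = 2.168×10⁻⁴ mol.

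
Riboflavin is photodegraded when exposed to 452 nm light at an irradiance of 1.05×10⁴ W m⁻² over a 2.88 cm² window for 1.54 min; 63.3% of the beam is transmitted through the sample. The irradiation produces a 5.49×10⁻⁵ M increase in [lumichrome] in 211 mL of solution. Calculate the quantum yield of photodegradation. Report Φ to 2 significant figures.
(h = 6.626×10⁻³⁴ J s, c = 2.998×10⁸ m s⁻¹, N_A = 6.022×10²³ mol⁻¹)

Φ = 0.030

Product: (5.49×10⁻⁵ M)(0.211 L) = 1.158×10⁻⁵ mol.
Photon energy at 452 nm: hc/λ = (6.626×10⁻³⁴)(2.998×10⁸)/(452×10⁻⁹) = 4.395×10⁻¹⁹ J.
Energy delivered: (1.05×10⁴ W m⁻²)(2.88×10⁻⁴ m²)(92.4 s) = 279.4 J.
Photons incident: 279.4 / 4.395×10⁻¹⁹ = 6.357×10²⁰, i.e. 6.357×10²⁰/6.022×10²³ = 0.001056 mol.
Fraction absorbed: 1 − 63.3/100 = 0.3670.
Photons absorbed: 0.3670 × 0.001056 = 3.876×10⁻⁴ mol.
Φ = 1.158×10⁻⁵ mol / 3.876×10⁻⁴ mol photons = 0.030.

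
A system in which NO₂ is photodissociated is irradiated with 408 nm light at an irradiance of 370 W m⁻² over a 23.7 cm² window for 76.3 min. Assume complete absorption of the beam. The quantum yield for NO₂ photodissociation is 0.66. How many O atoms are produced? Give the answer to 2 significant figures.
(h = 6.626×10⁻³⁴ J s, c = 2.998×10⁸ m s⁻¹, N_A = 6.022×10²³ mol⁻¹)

Photon energy at 408 nm: hc/λ = (6.626×10⁻³⁴)(2.998×10⁸)/(408×10⁻⁹) = 4.869×10⁻¹⁹ J.
Energy delivered: (370 W m⁻²)(23.7×10⁻⁴ m²)(4578 s) = 4014 J.
Photons incident: 4014 / 4.869×10⁻¹⁹ = 8.244×10²¹, i.e. 8.244×10²¹/6.022×10²³ = 0.01369 mol.
Product: Φ × n_abs = 0.66 × 0.01369 = 0.009035 mol.
As a count: 0.009035 × 6.022×10²³ = 5.4×10²¹.

5.4×10²¹ atoms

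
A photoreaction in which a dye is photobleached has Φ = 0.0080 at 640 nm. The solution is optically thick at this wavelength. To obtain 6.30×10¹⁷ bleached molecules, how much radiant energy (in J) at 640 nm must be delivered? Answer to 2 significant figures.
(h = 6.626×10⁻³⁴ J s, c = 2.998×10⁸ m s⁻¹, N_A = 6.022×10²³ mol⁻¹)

Product: 6.30×10¹⁷ / 6.022×10²³ = 1.046×10⁻⁶ mol.
Photons that must be absorbed: 1.046×10⁻⁶ / 0.0080 = 1.308×10⁻⁴ mol.
Photon energy: hc/λ = 3.104×10⁻¹⁹ J; per mole, 1.869×10⁵ J mol⁻¹.
Energy required: 1.308×10⁻⁴ × 1.869×10⁵ = 24 J.

24 J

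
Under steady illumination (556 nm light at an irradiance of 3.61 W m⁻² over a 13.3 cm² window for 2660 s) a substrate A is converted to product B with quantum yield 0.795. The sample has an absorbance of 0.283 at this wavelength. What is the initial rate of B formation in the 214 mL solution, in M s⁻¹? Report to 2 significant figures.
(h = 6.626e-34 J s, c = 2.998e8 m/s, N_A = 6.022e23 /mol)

4.0e-8 M s⁻¹

Photon energy at 556 nm: hc/λ = (6.626e-34)(2.998e8)/(556e-9) = 3.573e-19 J.
Energy delivered: (3.61 W m⁻²)(13.3e-4 m²)(2660 s) = 12.77 J.
Photons incident: 12.77 / 3.573e-19 = 3.574e19, i.e. 3.574e19/6.022e23 = 5.935e-5 mol.
Fraction absorbed: 1 − 10^(−0.283) = 0.4788.
Photons absorbed: 0.4788 × 5.935e-5 = 2.842e-5 mol.
Product formed: 0.795 × 2.842e-5 = 2.259e-5 mol.
Rate: 2.259e-5 mol / (2660 s × 0.214 L) = 4.0e-8 M s⁻¹.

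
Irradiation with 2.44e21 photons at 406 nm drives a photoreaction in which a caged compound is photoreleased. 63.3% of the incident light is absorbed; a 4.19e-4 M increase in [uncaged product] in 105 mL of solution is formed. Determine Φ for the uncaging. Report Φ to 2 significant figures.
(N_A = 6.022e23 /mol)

Product: (4.19e-4 M)(0.105 L) = 4.399e-5 mol.
Moles of photons: 2.44e21 / 6.022e23 = 0.004052 mol.
Photons absorbed: 0.633 × 0.004052 = 0.002565 mol.
Φ = 4.399e-5 mol / 0.002565 mol photons = 0.017.

Φ = 0.017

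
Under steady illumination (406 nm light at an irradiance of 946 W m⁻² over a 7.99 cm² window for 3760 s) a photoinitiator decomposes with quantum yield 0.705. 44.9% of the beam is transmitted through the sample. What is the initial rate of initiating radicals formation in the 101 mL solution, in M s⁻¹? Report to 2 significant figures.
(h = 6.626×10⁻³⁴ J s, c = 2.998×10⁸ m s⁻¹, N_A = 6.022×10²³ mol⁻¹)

9.9×10⁻⁶ M s⁻¹

Photon energy at 406 nm: hc/λ = (6.626×10⁻³⁴)(2.998×10⁸)/(406×10⁻⁹) = 4.893×10⁻¹⁹ J.
Energy delivered: (946 W m⁻²)(7.99×10⁻⁴ m²)(3760 s) = 2842 J.
Photons incident: 2842 / 4.893×10⁻¹⁹ = 5.808×10²¹, i.e. 5.808×10²¹/6.022×10²³ = 0.009645 mol.
Fraction absorbed: 1 − 44.9/100 = 0.5510.
Photons absorbed: 0.5510 × 0.009645 = 0.005314 mol.
Product formed: 0.705 × 0.005314 = 0.003746 mol.
Rate: 0.003746 mol / (3760 s × 0.101 L) = 9.9×10⁻⁶ M s⁻¹.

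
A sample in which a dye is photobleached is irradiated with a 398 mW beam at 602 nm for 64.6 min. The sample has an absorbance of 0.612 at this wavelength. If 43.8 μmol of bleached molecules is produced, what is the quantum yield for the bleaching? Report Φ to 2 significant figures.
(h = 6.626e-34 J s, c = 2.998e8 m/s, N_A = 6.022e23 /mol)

Product: 43.8 μmol = 4.38e-5 mol.
Photon energy at 602 nm: hc/λ = (6.626e-34)(2.998e8)/(602e-9) = 3.300e-19 J.
Energy delivered: (398 mW)(3876 s) = 1543 J.
Photons incident: 1543 / 3.300e-19 = 4.676e21, i.e. 4.676e21/6.022e23 = 0.007765 mol.
Fraction absorbed: 1 − 10^(−0.612) = 0.7557.
Photons absorbed: 0.7557 × 0.007765 = 0.005868 mol.
Φ = 4.38e-5 mol / 0.005868 mol photons = 0.0075.

Φ = 0.0075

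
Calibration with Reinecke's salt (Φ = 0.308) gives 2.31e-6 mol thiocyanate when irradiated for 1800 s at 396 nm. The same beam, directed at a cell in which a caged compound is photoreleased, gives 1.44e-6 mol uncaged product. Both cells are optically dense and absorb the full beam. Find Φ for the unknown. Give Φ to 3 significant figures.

Photons absorbed by the actinometer: 2.31e-6 / 0.308 = 7.500e-6 mol.
Φ(unknown) = 1.44e-6 / 7.500e-6 = 0.192.

Φ = 0.192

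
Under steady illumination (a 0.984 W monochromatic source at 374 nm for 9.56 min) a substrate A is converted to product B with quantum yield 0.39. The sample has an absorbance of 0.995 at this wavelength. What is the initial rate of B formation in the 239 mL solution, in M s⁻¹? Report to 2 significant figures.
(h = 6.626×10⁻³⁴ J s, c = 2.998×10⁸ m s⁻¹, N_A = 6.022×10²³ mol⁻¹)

4.5×10⁻⁶ M s⁻¹

Photon energy at 374 nm: hc/λ = (6.626×10⁻³⁴)(2.998×10⁸)/(374×10⁻⁹) = 5.311×10⁻¹⁹ J.
Energy delivered: (0.984 W)(573.6 s) = 564.4 J.
Photons incident: 564.4 / 5.311×10⁻¹⁹ = 1.063×10²¹, i.e. 1.063×10²¹/6.022×10²³ = 0.001765 mol.
Fraction absorbed: 1 − 10^(−0.995) = 0.8988.
Photons absorbed: 0.8988 × 0.001765 = 0.001586 mol.
Product formed: 0.39 × 0.001586 = 6.185×10⁻⁴ mol.
Rate: 6.185×10⁻⁴ mol / (573.6 s × 0.239 L) = 4.5×10⁻⁶ M s⁻¹.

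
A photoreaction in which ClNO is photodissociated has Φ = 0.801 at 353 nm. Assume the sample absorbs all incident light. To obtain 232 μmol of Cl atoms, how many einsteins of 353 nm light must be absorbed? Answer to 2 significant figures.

2.9×10⁻⁴ einstein

Product: 232 μmol = 2.32×10⁻⁴ mol.
Photons that must be absorbed: 2.32×10⁻⁴ / 0.801 = 2.896×10⁻⁴ mol.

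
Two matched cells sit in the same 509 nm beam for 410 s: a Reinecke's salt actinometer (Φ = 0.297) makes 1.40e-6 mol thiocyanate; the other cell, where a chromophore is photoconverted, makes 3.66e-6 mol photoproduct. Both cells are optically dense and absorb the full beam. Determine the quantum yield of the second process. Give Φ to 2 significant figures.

Photons absorbed by the actinometer: 1.40e-6 / 0.297 = 4.714e-6 mol.
Φ(unknown) = 3.66e-6 / 4.714e-6 = 0.78.

Φ = 0.78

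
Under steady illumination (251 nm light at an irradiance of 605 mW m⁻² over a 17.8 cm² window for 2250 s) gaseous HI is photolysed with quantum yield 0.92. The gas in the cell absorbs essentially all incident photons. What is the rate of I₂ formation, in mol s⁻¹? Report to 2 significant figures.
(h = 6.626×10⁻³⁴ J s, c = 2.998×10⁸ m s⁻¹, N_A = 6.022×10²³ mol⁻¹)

Photon energy at 251 nm: hc/λ = (6.626×10⁻³⁴)(2.998×10⁸)/(251×10⁻⁹) = 7.914×10⁻¹⁹ J.
Energy delivered: (605 mW m⁻²)(17.8×10⁻⁴ m²)(2250 s) = 2.423 J.
Photons incident: 2.423 / 7.914×10⁻¹⁹ = 3.062×10¹⁸, i.e. 3.062×10¹⁸/6.022×10²³ = 5.085×10⁻⁶ mol.
Product formed: 0.92 × 5.085×10⁻⁶ = 4.678×10⁻⁶ mol.
Rate: 4.678×10⁻⁶ / 2250 s = 2.1×10⁻⁹ mol s⁻¹.

2.1×10⁻⁹ mol s⁻¹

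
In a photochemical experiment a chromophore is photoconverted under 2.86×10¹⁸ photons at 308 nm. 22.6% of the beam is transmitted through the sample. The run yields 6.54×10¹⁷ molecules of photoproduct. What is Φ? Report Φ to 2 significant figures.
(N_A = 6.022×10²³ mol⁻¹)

Φ = 0.30

Product: 6.54×10¹⁷ / 6.022×10²³ = 1.086×10⁻⁶ mol.
Moles of photons: 2.86×10¹⁸ / 6.022×10²³ = 4.749×10⁻⁶ mol.
Fraction absorbed: 1 − 22.6/100 = 0.7740.
Photons absorbed: 0.7740 × 4.749×10⁻⁶ = 3.676×10⁻⁶ mol.
Φ = 1.086×10⁻⁶ mol / 3.676×10⁻⁶ mol photons = 0.30.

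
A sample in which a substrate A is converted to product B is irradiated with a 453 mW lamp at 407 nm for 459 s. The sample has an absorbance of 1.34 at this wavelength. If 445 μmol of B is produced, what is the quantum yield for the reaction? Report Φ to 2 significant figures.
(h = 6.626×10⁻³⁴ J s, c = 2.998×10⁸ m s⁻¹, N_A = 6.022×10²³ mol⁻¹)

Φ = 0.66

Product: 445 μmol = 4.45×10⁻⁴ mol.
Photon energy at 407 nm: hc/λ = (6.626×10⁻³⁴)(2.998×10⁸)/(407×10⁻⁹) = 4.881×10⁻¹⁹ J.
Energy delivered: (453 mW)(459 s) = 207.9 J.
Photons incident: 207.9 / 4.881×10⁻¹⁹ = 4.259×10²⁰, i.e. 4.259×10²⁰/6.022×10²³ = 7.072×10⁻⁴ mol.
Fraction absorbed: 1 − 10^(−1.34) = 0.9543.
Photons absorbed: 0.9543 × 7.072×10⁻⁴ = 6.749×10⁻⁴ mol.
Φ = 4.45×10⁻⁴ mol / 6.749×10⁻⁴ mol photons = 0.66.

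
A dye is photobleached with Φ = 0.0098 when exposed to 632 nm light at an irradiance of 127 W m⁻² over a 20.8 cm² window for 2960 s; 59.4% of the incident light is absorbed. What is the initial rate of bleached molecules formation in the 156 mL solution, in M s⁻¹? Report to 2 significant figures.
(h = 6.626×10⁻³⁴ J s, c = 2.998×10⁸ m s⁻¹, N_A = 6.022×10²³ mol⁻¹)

5.2×10⁻⁸ M s⁻¹

Photon energy at 632 nm: hc/λ = (6.626×10⁻³⁴)(2.998×10⁸)/(632×10⁻⁹) = 3.143×10⁻¹⁹ J.
Energy delivered: (127 W m⁻²)(20.8×10⁻⁴ m²)(2960 s) = 781.9 J.
Photons incident: 781.9 / 3.143×10⁻¹⁹ = 2.488×10²¹, i.e. 2.488×10²¹/6.022×10²³ = 0.004132 mol.
Photons absorbed: 0.594 × 0.004132 = 0.002454 mol.
Product formed: 0.0098 × 0.002454 = 2.405×10⁻⁵ mol.
Rate: 2.405×10⁻⁵ mol / (2960 s × 0.156 L) = 5.2×10⁻⁸ M s⁻¹.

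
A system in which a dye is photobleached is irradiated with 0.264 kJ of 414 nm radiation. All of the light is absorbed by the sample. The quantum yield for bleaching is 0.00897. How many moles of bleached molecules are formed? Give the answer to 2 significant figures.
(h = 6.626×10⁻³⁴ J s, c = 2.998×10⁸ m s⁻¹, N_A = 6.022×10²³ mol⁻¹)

Photon energy at 414 nm: hc/λ = (6.626×10⁻³⁴)(2.998×10⁸)/(414×10⁻⁹) = 4.798×10⁻¹⁹ J.
Incident energy: 0.264 kJ = 264 J.
Photons incident: 264 / 4.798×10⁻¹⁹ = 5.502×10²⁰, i.e. 5.502×10²⁰/6.022×10²³ = 9.136×10⁻⁴ mol.
Product: Φ × n_abs = 0.00897 × 9.136×10⁻⁴ = 8.195×10⁻⁶ mol.

8.2×10⁻⁶ mol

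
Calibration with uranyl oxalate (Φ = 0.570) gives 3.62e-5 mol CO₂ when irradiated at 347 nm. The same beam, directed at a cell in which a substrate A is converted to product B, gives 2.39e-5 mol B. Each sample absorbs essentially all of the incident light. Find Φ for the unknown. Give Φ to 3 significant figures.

Φ = 0.376

Photons absorbed by the actinometer: 3.62e-5 / 0.570 = 6.351e-5 mol.
Φ(unknown) = 2.39e-5 / 6.351e-5 = 0.376.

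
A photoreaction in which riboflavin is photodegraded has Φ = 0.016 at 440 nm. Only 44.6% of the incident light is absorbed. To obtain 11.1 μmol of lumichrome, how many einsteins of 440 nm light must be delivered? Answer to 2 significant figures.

Product: 11.1 μmol = 1.11×10⁻⁵ mol.
Photons that must be absorbed: 1.11×10⁻⁵ / 0.016 = 6.938×10⁻⁴ mol.
Incident photons needed: 6.938×10⁻⁴ / 0.446 = 0.001556 mol.

0.0016 einstein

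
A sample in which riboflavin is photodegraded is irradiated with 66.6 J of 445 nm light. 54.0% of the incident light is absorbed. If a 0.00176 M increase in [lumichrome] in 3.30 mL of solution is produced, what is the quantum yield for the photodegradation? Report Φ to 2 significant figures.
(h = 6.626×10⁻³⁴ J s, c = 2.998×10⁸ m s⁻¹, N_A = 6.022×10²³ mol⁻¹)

Φ = 0.043

Product: (0.00176 M)(0.0033 L) = 5.808×10⁻⁶ mol.
Photon energy at 445 nm: hc/λ = (6.626×10⁻³⁴)(2.998×10⁸)/(445×10⁻⁹) = 4.464×10⁻¹⁹ J.
Photons incident: 66.6 / 4.464×10⁻¹⁹ = 1.492×10²⁰, i.e. 1.492×10²⁰/6.022×10²³ = 2.478×10⁻⁴ mol.
Photons absorbed: 0.540 × 2.478×10⁻⁴ = 1.338×10⁻⁴ mol.
Φ = 5.808×10⁻⁶ mol / 1.338×10⁻⁴ mol photons = 0.043.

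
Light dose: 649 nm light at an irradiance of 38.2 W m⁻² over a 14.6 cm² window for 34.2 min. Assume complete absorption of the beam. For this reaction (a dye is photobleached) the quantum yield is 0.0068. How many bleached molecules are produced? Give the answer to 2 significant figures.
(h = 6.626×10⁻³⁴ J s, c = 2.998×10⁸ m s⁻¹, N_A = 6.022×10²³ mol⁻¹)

Photon energy at 649 nm: hc/λ = (6.626×10⁻³⁴)(2.998×10⁸)/(649×10⁻⁹) = 3.061×10⁻¹⁹ J.
Energy delivered: (38.2 W m⁻²)(14.6×10⁻⁴ m²)(2052 s) = 114.4 J.
Photons incident: 114.4 / 3.061×10⁻¹⁹ = 3.737×10²⁰, i.e. 3.737×10²⁰/6.022×10²³ = 6.206×10⁻⁴ mol.
Product: Φ × n_abs = 0.0068 × 6.206×10⁻⁴ = 4.220×10⁻⁶ mol.
As a count: 4.220×10⁻⁶ × 6.022×10²³ = 2.5×10¹⁸.

2.5×10¹⁸ bleached molecules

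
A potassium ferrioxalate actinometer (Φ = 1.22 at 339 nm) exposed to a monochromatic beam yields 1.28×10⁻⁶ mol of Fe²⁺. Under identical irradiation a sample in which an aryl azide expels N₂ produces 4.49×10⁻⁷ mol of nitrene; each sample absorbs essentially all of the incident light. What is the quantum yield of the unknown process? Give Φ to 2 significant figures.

Φ = 0.43

Photons absorbed by the actinometer: 1.28×10⁻⁶ / 1.22 = 1.049×10⁻⁶ mol.
Φ(unknown) = 4.49×10⁻⁷ / 1.049×10⁻⁶ = 0.43.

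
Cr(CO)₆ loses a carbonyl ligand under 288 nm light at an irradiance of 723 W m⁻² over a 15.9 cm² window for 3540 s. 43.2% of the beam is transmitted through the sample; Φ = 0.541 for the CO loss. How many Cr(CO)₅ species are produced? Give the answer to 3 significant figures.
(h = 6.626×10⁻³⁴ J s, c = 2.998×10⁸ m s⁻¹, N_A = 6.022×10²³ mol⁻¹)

1.81×10²¹ species

Photon energy at 288 nm: hc/λ = (6.626×10⁻³⁴)(2.998×10⁸)/(288×10⁻⁹) = 6.897×10⁻¹⁹ J.
Energy delivered: (723 W m⁻²)(15.9×10⁻⁴ m²)(3540 s) = 4069 J.
Photons incident: 4069 / 6.897×10⁻¹⁹ = 5.900×10²¹, i.e. 5.900×10²¹/6.022×10²³ = 0.009797 mol.
Fraction absorbed: 1 − 43.2/100 = 0.5680.
Photons absorbed: 0.5680 × 0.009797 = 0.005565 mol.
Product: Φ × n_abs = 0.541 × 0.005565 = 0.003011 mol.
As a count: 0.003011 × 6.022×10²³ = 1.81×10²¹.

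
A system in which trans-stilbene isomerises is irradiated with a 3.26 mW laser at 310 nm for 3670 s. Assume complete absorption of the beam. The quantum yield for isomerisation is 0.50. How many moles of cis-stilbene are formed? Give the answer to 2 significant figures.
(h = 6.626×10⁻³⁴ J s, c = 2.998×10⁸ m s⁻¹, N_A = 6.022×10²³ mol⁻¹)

1.6×10⁻⁵ mol

Photon energy at 310 nm: hc/λ = (6.626×10⁻³⁴)(2.998×10⁸)/(310×10⁻⁹) = 6.408×10⁻¹⁹ J.
Energy delivered: (3.26 mW)(3670 s) = 11.96 J.
Photons incident: 11.96 / 6.408×10⁻¹⁹ = 1.866×10¹⁹, i.e. 1.866×10¹⁹/6.022×10²³ = 3.099×10⁻⁵ mol.
Product: Φ × n_abs = 0.50 × 3.099×10⁻⁵ = 1.550×10⁻⁵ mol.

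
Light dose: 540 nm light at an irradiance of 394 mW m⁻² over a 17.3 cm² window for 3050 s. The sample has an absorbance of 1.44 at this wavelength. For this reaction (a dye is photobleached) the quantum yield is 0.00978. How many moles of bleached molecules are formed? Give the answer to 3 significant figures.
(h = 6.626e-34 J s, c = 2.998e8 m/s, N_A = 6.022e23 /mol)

Photon energy at 540 nm: hc/λ = (6.626e-34)(2.998e8)/(540e-9) = 3.679e-19 J.
Energy delivered: (394 mW m⁻²)(17.3e-4 m²)(3050 s) = 2.079 J.
Photons incident: 2.079 / 3.679e-19 = 5.651e18, i.e. 5.651e18/6.022e23 = 9.384e-6 mol.
Fraction absorbed: 1 − 10^(−1.44) = 0.9637.
Photons absorbed: 0.9637 × 9.384e-6 = 9.043e-6 mol.
Product: Φ × n_abs = 0.00978 × 9.043e-6 = 8.844e-8 mol.

8.84e-8 mol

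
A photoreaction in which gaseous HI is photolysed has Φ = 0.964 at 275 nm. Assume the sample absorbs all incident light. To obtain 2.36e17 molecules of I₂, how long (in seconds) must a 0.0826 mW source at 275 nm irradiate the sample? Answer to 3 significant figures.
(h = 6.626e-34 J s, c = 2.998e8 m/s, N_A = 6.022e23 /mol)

Product: 2.36e17 / 6.022e23 = 3.919e-7 mol.
Photons that must be absorbed: 3.919e-7 / 0.964 = 4.065e-7 mol.
Photon energy: hc/λ = 7.224e-19 J; per mole, 4.350e5 J mol⁻¹.
Energy required: 4.065e-7 × 4.350e5 = 0.1768 J.
Time: 0.1768 J / 8.26e-05 W = 2140 s.

t ≈ 2140 s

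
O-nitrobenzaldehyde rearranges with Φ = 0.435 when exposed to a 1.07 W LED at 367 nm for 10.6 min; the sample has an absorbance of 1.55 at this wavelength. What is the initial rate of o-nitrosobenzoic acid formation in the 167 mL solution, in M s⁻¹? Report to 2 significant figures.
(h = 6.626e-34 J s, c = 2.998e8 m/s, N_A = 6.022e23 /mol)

8.3e-6 M s⁻¹

Photon energy at 367 nm: hc/λ = (6.626e-34)(2.998e8)/(367e-9) = 5.413e-19 J.
Energy delivered: (1.07 W)(636 s) = 680.5 J.
Photons incident: 680.5 / 5.413e-19 = 1.257e21, i.e. 1.257e21/6.022e23 = 0.002087 mol.
Fraction absorbed: 1 − 10^(−1.55) = 0.9718.
Photons absorbed: 0.9718 × 0.002087 = 0.002028 mol.
Product formed: 0.435 × 0.002028 = 8.822e-4 mol.
Rate: 8.822e-4 mol / (636 s × 0.167 L) = 8.3e-6 M s⁻¹.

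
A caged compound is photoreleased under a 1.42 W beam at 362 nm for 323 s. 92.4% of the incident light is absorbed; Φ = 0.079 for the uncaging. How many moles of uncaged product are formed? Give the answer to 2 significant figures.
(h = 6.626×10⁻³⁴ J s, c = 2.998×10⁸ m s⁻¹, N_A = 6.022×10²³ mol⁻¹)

1.0×10⁻⁴ mol

Photon energy at 362 nm: hc/λ = (6.626×10⁻³⁴)(2.998×10⁸)/(362×10⁻⁹) = 5.487×10⁻¹⁹ J.
Energy delivered: (1.42 W)(323 s) = 458.7 J.
Photons incident: 458.7 / 5.487×10⁻¹⁹ = 8.360×10²⁰, i.e. 8.360×10²⁰/6.022×10²³ = 0.001388 mol.
Photons absorbed: 0.924 × 0.001388 = 0.001283 mol.
Product: Φ × n_abs = 0.079 × 0.001283 = 1.014×10⁻⁴ mol.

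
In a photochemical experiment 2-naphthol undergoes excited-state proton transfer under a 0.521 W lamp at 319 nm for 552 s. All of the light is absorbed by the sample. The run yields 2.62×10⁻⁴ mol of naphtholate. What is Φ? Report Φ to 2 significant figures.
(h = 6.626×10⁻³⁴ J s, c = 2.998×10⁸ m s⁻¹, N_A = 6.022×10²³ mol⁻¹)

Φ = 0.34

Photon energy at 319 nm: hc/λ = (6.626×10⁻³⁴)(2.998×10⁸)/(319×10⁻⁹) = 6.227×10⁻¹⁹ J.
Energy delivered: (0.521 W)(552 s) = 287.6 J.
Photons incident: 287.6 / 6.227×10⁻¹⁹ = 4.619×10²⁰, i.e. 4.619×10²⁰/6.022×10²³ = 7.670×10⁻⁴ mol.
Φ = 2.62×10⁻⁴ mol / 7.670×10⁻⁴ mol photons = 0.34.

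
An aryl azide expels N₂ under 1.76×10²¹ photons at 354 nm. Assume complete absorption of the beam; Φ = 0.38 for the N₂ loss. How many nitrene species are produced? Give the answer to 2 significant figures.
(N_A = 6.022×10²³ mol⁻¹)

Moles of photons: 1.76×10²¹ / 6.022×10²³ = 0.002923 mol.
Product: Φ × n_abs = 0.38 × 0.002923 = 0.001111 mol.
As a count: 0.001111 × 6.022×10²³ = 6.7×10²⁰.

6.7×10²⁰ species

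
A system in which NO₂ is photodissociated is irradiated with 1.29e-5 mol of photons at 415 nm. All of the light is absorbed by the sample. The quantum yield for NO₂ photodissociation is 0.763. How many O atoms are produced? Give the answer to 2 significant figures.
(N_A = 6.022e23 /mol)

Product: Φ × n_abs = 0.763 × 1.29e-5 = 9.843e-6 mol.
As a count: 9.843e-6 × 6.022e23 = 5.9e18.

5.9e18 atoms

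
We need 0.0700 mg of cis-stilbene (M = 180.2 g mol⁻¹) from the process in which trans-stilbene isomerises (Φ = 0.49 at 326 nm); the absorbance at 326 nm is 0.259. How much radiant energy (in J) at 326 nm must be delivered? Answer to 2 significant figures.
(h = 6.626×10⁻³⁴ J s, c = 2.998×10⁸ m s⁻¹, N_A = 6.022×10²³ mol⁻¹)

0.65 J

Product: 0.0700 mg / 180.2 g mol⁻¹ = 3.885×10⁻⁷ mol.
Photons that must be absorbed: 3.885×10⁻⁷ / 0.49 = 7.929×10⁻⁷ mol.
Fraction absorbed: 1 − 10^(−0.259) = 0.4492.
Incident photons needed: 7.929×10⁻⁷ / 0.4492 = 1.765×10⁻⁶ mol.
Photon energy: hc/λ = 6.093×10⁻¹⁹ J; per mole, 3.669×10⁵ J mol⁻¹.
Energy required: 1.765×10⁻⁶ × 3.669×10⁵ = 0.65 J.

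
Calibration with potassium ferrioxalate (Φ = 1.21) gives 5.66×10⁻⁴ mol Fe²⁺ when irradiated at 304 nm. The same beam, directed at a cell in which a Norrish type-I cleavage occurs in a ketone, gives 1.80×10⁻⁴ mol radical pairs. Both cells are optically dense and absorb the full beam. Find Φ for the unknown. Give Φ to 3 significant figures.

Photons absorbed by the actinometer: 5.66×10⁻⁴ / 1.21 = 4.678×10⁻⁴ mol.
Φ(unknown) = 1.80×10⁻⁴ / 4.678×10⁻⁴ = 0.385.

Φ = 0.385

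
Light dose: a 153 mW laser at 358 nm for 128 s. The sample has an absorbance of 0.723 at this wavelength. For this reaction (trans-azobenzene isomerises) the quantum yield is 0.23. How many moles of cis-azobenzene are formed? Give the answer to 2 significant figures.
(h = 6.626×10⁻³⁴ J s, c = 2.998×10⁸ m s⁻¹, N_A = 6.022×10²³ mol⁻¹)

1.1×10⁻⁵ mol

Photon energy at 358 nm: hc/λ = (6.626×10⁻³⁴)(2.998×10⁸)/(358×10⁻⁹) = 5.549×10⁻¹⁹ J.
Energy delivered: (153 mW)(128 s) = 19.58 J.
Photons incident: 19.58 / 5.549×10⁻¹⁹ = 3.529×10¹⁹, i.e. 3.529×10¹⁹/6.022×10²³ = 5.860×10⁻⁵ mol.
Fraction absorbed: 1 − 10^(−0.723) = 0.8108.
Photons absorbed: 0.8108 × 5.860×10⁻⁵ = 4.751×10⁻⁵ mol.
Product: Φ × n_abs = 0.23 × 4.751×10⁻⁵ = 1.093×10⁻⁵ mol.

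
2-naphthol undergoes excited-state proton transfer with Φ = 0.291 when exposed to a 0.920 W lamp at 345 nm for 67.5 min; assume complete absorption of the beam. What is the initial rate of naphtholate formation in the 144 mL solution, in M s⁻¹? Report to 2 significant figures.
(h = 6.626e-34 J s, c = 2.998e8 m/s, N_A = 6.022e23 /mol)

5.4e-6 M s⁻¹

Photon energy at 345 nm: hc/λ = (6.626e-34)(2.998e8)/(345e-9) = 5.758e-19 J.
Energy delivered: (0.920 W)(4050 s) = 3726 J.
Photons incident: 3726 / 5.758e-19 = 6.471e21, i.e. 6.471e21/6.022e23 = 0.01075 mol.
Product formed: 0.291 × 0.01075 = 0.003128 mol.
Rate: 0.003128 mol / (4050 s × 0.144 L) = 5.4e-6 M s⁻¹.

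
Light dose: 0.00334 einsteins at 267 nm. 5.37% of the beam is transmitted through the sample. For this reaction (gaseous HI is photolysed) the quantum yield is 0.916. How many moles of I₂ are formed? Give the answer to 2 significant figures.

0.0029 mol

Fraction absorbed: 1 − 5.37/100 = 0.9463.
Photons absorbed: 0.9463 × 0.00334 = 0.003161 mol.
Product: Φ × n_abs = 0.916 × 0.003161 = 0.002895 mol.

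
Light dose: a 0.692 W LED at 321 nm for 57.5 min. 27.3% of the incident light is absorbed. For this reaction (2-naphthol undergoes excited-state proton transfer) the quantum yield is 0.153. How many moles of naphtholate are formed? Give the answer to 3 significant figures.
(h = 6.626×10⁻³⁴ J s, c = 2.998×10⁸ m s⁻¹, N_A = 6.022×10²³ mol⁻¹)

2.68×10⁻⁴ mol

Photon energy at 321 nm: hc/λ = (6.626×10⁻³⁴)(2.998×10⁸)/(321×10⁻⁹) = 6.188×10⁻¹⁹ J.
Energy delivered: (0.692 W)(3450 s) = 2387 J.
Photons incident: 2387 / 6.188×10⁻¹⁹ = 3.857×10²¹, i.e. 3.857×10²¹/6.022×10²³ = 0.006405 mol.
Photons absorbed: 0.273 × 0.006405 = 0.001749 mol.
Product: Φ × n_abs = 0.153 × 0.001749 = 2.676×10⁻⁴ mol.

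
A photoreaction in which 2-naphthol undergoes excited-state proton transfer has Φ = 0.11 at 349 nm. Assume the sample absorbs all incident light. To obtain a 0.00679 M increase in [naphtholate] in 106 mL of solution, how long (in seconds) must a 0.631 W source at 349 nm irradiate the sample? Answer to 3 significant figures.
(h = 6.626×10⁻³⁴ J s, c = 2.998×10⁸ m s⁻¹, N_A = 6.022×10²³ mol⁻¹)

t ≈ 3550 s

Product: (0.00679 M)(0.106 L) = 7.197×10⁻⁴ mol.
Photons that must be absorbed: 7.197×10⁻⁴ / 0.11 = 0.006543 mol.
Photon energy: hc/λ = 5.692×10⁻¹⁹ J; per mole, 3.428×10⁵ J mol⁻¹.
Energy required: 0.006543 × 3.428×10⁵ = 2243 J.
Time: 2243 J / 0.631 W = 3550 s.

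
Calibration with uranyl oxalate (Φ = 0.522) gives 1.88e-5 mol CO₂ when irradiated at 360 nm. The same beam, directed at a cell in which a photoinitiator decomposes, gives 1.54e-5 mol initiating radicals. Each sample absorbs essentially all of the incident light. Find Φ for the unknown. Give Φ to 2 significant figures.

Photons absorbed by the actinometer: 1.88e-5 / 0.522 = 3.602e-5 mol.
Φ(unknown) = 1.54e-5 / 3.602e-5 = 0.43.

Φ = 0.43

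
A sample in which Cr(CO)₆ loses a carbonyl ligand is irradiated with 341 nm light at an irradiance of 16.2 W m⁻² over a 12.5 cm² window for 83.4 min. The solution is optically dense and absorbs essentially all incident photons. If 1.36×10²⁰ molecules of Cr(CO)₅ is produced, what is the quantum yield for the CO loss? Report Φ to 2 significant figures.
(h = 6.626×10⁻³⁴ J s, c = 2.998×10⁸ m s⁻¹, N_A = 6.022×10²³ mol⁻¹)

Product: 1.36×10²⁰ / 6.022×10²³ = 2.258×10⁻⁴ mol.
Photon energy at 341 nm: hc/λ = (6.626×10⁻³⁴)(2.998×10⁸)/(341×10⁻⁹) = 5.825×10⁻¹⁹ J.
Energy delivered: (16.2 W m⁻²)(12.5×10⁻⁴ m²)(5004 s) = 101.3 J.
Photons incident: 101.3 / 5.825×10⁻¹⁹ = 1.739×10²⁰, i.e. 1.739×10²⁰/6.022×10²³ = 2.888×10⁻⁴ mol.
Φ = 2.258×10⁻⁴ mol / 2.888×10⁻⁴ mol photons = 0.78.

Φ = 0.78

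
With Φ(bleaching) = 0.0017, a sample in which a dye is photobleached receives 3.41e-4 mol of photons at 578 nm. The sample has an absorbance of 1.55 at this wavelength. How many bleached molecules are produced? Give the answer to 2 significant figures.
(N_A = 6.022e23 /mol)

Fraction absorbed: 1 − 10^(−1.55) = 0.9718.
Photons absorbed: 0.9718 × 3.41e-4 = 3.314e-4 mol.
Product: Φ × n_abs = 0.0017 × 3.314e-4 = 5.634e-7 mol.
As a count: 5.634e-7 × 6.022e23 = 3.4e17.

3.4e17 bleached molecules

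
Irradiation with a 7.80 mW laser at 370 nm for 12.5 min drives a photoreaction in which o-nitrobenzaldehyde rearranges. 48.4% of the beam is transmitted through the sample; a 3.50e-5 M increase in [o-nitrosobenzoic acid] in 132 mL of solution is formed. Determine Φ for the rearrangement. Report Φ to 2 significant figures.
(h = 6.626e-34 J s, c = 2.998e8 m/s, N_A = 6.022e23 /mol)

Product: (3.50e-5 M)(0.132 L) = 4.620e-6 mol.
Photon energy at 370 nm: hc/λ = (6.626e-34)(2.998e8)/(370e-9) = 5.369e-19 J.
Energy delivered: (7.80 mW)(750 s) = 5.850 J.
Photons incident: 5.850 / 5.369e-19 = 1.090e19, i.e. 1.090e19/6.022e23 = 1.810e-5 mol.
Fraction absorbed: 1 − 48.4/100 = 0.5160.
Photons absorbed: 0.5160 × 1.810e-5 = 9.340e-6 mol.
Φ = 4.620e-6 mol / 9.340e-6 mol photons = 0.49.

Φ = 0.49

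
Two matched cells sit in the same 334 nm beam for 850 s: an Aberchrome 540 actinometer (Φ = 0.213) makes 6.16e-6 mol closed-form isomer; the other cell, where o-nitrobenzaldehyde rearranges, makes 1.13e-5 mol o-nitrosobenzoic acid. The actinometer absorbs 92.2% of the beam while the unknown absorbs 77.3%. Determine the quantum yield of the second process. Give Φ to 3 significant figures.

Photons absorbed by the actinometer: 6.16e-6 / 0.213 = 2.892e-5 mol.
Incident flux: 2.892e-5 / 0.922 = 3.137e-5 einstein.
Absorbed by unknown: 0.773 × 3.137e-5 = 2.425e-5 mol.
Φ(unknown) = 1.13e-5 / 2.425e-5 = 0.466.

Φ = 0.466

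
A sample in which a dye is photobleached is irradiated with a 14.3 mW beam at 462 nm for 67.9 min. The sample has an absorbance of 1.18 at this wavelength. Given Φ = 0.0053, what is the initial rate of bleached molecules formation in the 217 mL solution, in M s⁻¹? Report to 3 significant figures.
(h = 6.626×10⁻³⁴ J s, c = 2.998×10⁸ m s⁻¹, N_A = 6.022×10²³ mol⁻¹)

1.26×10⁻⁹ M s⁻¹

Photon energy at 462 nm: hc/λ = (6.626×10⁻³⁴)(2.998×10⁸)/(462×10⁻⁹) = 4.300×10⁻¹⁹ J.
Energy delivered: (14.3 mW)(4074 s) = 58.26 J.
Photons incident: 58.26 / 4.300×10⁻¹⁹ = 1.355×10²⁰, i.e. 1.355×10²⁰/6.022×10²³ = 2.250×10⁻⁴ mol.
Fraction absorbed: 1 − 10^(−1.18) = 0.9339.
Photons absorbed: 0.9339 × 2.250×10⁻⁴ = 2.101×10⁻⁴ mol.
Product formed: 0.0053 × 2.101×10⁻⁴ = 1.114×10⁻⁶ mol.
Rate: 1.114×10⁻⁶ mol / (4074 s × 0.217 L) = 1.26×10⁻⁹ M s⁻¹.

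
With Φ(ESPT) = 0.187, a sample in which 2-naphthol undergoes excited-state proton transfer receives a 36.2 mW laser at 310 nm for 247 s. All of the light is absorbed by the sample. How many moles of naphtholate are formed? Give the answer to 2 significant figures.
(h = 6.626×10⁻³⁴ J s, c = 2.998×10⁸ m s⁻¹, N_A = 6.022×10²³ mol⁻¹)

Photon energy at 310 nm: hc/λ = (6.626×10⁻³⁴)(2.998×10⁸)/(310×10⁻⁹) = 6.408×10⁻¹⁹ J.
Energy delivered: (36.2 mW)(247 s) = 8.941 J.
Photons incident: 8.941 / 6.408×10⁻¹⁹ = 1.395×10¹⁹, i.e. 1.395×10¹⁹/6.022×10²³ = 2.317×10⁻⁵ mol.
Product: Φ × n_abs = 0.187 × 2.317×10⁻⁵ = 4.333×10⁻⁶ mol.

4.3×10⁻⁶ mol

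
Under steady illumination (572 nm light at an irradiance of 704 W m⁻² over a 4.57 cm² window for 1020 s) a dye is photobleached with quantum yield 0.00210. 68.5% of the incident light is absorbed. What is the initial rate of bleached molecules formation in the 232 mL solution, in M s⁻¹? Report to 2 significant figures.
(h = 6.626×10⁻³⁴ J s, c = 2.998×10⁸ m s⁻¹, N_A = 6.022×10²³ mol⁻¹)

9.5×10⁻⁹ M s⁻¹

Photon energy at 572 nm: hc/λ = (6.626×10⁻³⁴)(2.998×10⁸)/(572×10⁻⁹) = 3.473×10⁻¹⁹ J.
Energy delivered: (704 W m⁻²)(4.57×10⁻⁴ m²)(1020 s) = 328.2 J.
Photons incident: 328.2 / 3.473×10⁻¹⁹ = 9.450×10²⁰, i.e. 9.450×10²⁰/6.022×10²³ = 0.001569 mol.
Photons absorbed: 0.685 × 0.001569 = 0.001075 mol.
Product formed: 0.00210 × 0.001075 = 2.258×10⁻⁶ mol.
Rate: 2.258×10⁻⁶ mol / (1020 s × 0.232 L) = 9.5×10⁻⁹ M s⁻¹.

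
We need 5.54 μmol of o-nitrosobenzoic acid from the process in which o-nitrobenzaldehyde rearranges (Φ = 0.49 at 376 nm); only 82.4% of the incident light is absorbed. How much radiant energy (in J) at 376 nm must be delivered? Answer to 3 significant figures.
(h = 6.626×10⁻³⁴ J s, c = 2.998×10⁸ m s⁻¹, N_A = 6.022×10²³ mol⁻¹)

4.37 J

Product: 5.54 μmol = 5.54×10⁻⁶ mol.
Photons that must be absorbed: 5.54×10⁻⁶ / 0.49 = 1.131×10⁻⁵ mol.
Incident photons needed: 1.131×10⁻⁵ / 0.824 = 1.373×10⁻⁵ mol.
Photon energy: hc/λ = 5.283×10⁻¹⁹ J; per mole, 3.181×10⁵ J mol⁻¹.
Energy required: 1.373×10⁻⁵ × 3.181×10⁵ = 4.37 J.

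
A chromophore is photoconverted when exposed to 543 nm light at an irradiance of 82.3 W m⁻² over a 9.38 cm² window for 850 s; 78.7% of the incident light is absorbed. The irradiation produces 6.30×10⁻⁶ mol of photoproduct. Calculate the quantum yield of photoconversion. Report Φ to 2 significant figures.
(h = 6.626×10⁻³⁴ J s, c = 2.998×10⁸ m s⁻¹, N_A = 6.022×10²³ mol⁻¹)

Φ = 0.027

Photon energy at 543 nm: hc/λ = (6.626×10⁻³⁴)(2.998×10⁸)/(543×10⁻⁹) = 3.658×10⁻¹⁹ J.
Energy delivered: (82.3 W m⁻²)(9.38×10⁻⁴ m²)(850 s) = 65.62 J.
Photons incident: 65.62 / 3.658×10⁻¹⁹ = 1.794×10²⁰, i.e. 1.794×10²⁰/6.022×10²³ = 2.979×10⁻⁴ mol.
Photons absorbed: 0.787 × 2.979×10⁻⁴ = 2.344×10⁻⁴ mol.
Φ = 6.30×10⁻⁶ mol / 2.344×10⁻⁴ mol photons = 0.027.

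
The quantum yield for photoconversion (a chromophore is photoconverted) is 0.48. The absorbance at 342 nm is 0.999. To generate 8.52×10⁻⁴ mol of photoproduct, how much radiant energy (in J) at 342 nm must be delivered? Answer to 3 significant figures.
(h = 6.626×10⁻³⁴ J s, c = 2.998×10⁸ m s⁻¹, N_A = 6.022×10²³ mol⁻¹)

Photons that must be absorbed: 8.52×10⁻⁴ / 0.48 = 0.001775 mol.
Fraction absorbed: 1 − 10^(−0.999) = 0.8998.
Incident photons needed: 0.001775 / 0.8998 = 0.001973 mol.
Photon energy: hc/λ = 5.808×10⁻¹⁹ J; per mole, 3.498×10⁵ J mol⁻¹.
Energy required: 0.001973 × 3.498×10⁵ = 690 J.

690 J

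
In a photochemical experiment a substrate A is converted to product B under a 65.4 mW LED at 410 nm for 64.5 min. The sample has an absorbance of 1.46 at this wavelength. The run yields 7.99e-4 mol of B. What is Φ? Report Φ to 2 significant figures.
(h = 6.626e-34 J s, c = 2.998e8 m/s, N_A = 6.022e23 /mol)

Photon energy at 410 nm: hc/λ = (6.626e-34)(2.998e8)/(410e-9) = 4.845e-19 J.
Energy delivered: (65.4 mW)(3870 s) = 253.1 J.
Photons incident: 253.1 / 4.845e-19 = 5.224e20, i.e. 5.224e20/6.022e23 = 8.675e-4 mol.
Fraction absorbed: 1 − 10^(−1.46) = 0.9653.
Photons absorbed: 0.9653 × 8.675e-4 = 8.374e-4 mol.
Φ = 7.99e-4 mol / 8.374e-4 mol photons = 0.95.

Φ = 0.95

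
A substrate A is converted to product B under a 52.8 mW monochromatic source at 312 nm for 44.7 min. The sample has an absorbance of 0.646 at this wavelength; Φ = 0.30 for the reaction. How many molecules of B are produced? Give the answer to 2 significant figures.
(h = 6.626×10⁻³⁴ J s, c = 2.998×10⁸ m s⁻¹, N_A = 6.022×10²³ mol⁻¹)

5.2×10¹⁹ molecules

Photon energy at 312 nm: hc/λ = (6.626×10⁻³⁴)(2.998×10⁸)/(312×10⁻⁹) = 6.367×10⁻¹⁹ J.
Energy delivered: (52.8 mW)(2682 s) = 141.6 J.
Photons incident: 141.6 / 6.367×10⁻¹⁹ = 2.224×10²⁰, i.e. 2.224×10²⁰/6.022×10²³ = 3.693×10⁻⁴ mol.
Fraction absorbed: 1 − 10^(−0.646) = 0.7741.
Photons absorbed: 0.7741 × 3.693×10⁻⁴ = 2.859×10⁻⁴ mol.
Product: Φ × n_abs = 0.30 × 2.859×10⁻⁴ = 8.577×10⁻⁵ mol.
As a count: 8.577×10⁻⁵ × 6.022×10²³ = 5.2×10¹⁹.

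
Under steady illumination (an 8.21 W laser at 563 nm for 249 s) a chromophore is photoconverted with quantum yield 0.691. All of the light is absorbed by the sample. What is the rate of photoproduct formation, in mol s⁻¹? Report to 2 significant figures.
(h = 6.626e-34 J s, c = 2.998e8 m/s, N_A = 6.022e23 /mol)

2.7e-5 mol s⁻¹

Photon energy at 563 nm: hc/λ = (6.626e-34)(2.998e8)/(563e-9) = 3.528e-19 J.
Energy delivered: (8.21 W)(249 s) = 2044 J.
Photons incident: 2044 / 3.528e-19 = 5.794e21, i.e. 5.794e21/6.022e23 = 0.009621 mol.
Product formed: 0.691 × 0.009621 = 0.006648 mol.
Rate: 0.006648 / 249 s = 2.7e-5 mol s⁻¹.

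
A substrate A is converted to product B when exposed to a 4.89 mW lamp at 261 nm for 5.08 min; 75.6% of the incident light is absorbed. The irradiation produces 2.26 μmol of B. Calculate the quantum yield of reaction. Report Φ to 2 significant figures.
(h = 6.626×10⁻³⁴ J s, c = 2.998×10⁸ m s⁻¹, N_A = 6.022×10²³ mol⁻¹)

Φ = 0.92

Product: 2.26 μmol = 2.26×10⁻⁶ mol.
Photon energy at 261 nm: hc/λ = (6.626×10⁻³⁴)(2.998×10⁸)/(261×10⁻⁹) = 7.611×10⁻¹⁹ J.
Energy delivered: (4.89 mW)(304.8 s) = 1.490 J.
Photons incident: 1.490 / 7.611×10⁻¹⁹ = 1.958×10¹⁸, i.e. 1.958×10¹⁸/6.022×10²³ = 3.251×10⁻⁶ mol.
Photons absorbed: 0.756 × 3.251×10⁻⁶ = 2.458×10⁻⁶ mol.
Φ = 2.26×10⁻⁶ mol / 2.458×10⁻⁶ mol photons = 0.92.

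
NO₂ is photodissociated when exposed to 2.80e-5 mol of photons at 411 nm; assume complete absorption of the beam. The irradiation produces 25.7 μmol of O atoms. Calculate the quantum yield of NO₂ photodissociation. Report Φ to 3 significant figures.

Product: 25.7 μmol = 2.57e-5 mol.
Φ = 2.57e-5 mol / 2.80e-5 mol photons = 0.918.

Φ = 0.918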